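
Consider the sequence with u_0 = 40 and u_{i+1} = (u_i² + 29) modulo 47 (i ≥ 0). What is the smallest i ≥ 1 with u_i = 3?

We have u_0 = 40, u_1 = 31, u_2 = 3, u_3 = 38, u_4 = 16, u_5 = 3.
Since u_5 = u_2 = 3, the sequence is eventually periodic: after a pre-period of length 2 it cycles with period 3.
The value 3 first appears (with i ≥ 1) at u_2.

2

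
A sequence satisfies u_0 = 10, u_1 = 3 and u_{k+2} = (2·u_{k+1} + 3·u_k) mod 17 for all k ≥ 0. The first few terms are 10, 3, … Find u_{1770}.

Computing terms: u_0 = 10, u_1 = 3, u_2 = 2, u_3 = 13, u_4 = 15, u_5 = 1, u_6 = 13, u_7 = 12, u_8 = 12, u_9 = 9, u_{10} = 3, u_{11} = 16, u_{12} = 7, u_{13} = 11, u_{14} = 9, u_{15} = 0, u_{16} = 10, u_{17} = 3.
Since (u_{16}, u_{17}) = (u_0, u_1) = (10, 3) (two consecutive terms determine the rest), the sequence is periodic with period 16.
(1770 - 0) mod 16 = 10, so u_{1770} = u_{10} = 3.

3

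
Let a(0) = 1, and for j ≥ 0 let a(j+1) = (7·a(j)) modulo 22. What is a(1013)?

a(0) = 1, a(1) = 7, a(2) = 5, a(3) = 13, a(4) = 3, a(5) = 21, a(6) = 15, a(7) = 17, a(8) = 9, a(9) = 19, a(10) = 1.
The sequence repeats with period 10.
(1013 - 0) mod 10 = 3, so a(1013) = a(3) = 13.

13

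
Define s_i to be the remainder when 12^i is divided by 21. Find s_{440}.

18

Listing terms: s_0 = 1; s_1 = 12; s_2 = 18; s_3 = 6; s_4 = 9; s_5 = 3; s_6 = 15; s_7 = 12.
Since s_7 = s_1 = 12, the sequence is eventually periodic: after a pre-period of length 1 it cycles with period 6.
For i ≥ 1, s_i depends only on (i - 1) mod 6. (440 - 1) mod 6 = 1, so s_{440} = s_2 = 18.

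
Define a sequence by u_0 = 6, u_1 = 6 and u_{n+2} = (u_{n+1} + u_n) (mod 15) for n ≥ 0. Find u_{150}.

9

Computing terms: u_0 = 6; u_1 = 6; u_2 = 12; u_3 = 3; u_4 = 0; u_5 = 3; u_6 = 3; u_7 = 6; u_8 = 9; u_9 = 0; u_{10} = 9; u_{11} = 9; u_{12} = 3; u_{13} = 12; u_{14} = 0; u_{15} = 12; u_{16} = 12; u_{17} = 9; u_{18} = 6; u_{19} = 0; u_{20} = 6; u_{21} = 6.
Since (u_{20}, u_{21}) = (u_0, u_1) = (6, 6) (two consecutive terms determine the rest), the sequence is periodic with period 20.
(150 - 0) mod 20 = 10, so u_{150} = u_{10} = 9.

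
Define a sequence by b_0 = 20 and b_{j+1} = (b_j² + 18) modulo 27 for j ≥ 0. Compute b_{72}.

7

Computing terms: b_0 = 20,  b_1 = 13,  b_2 = 25,  b_3 = 22,  b_4 = 16,  b_5 = 4,  b_6 = 7,  b_7 = 13.
Since b_7 = b_1 = 13, the sequence is eventually periodic: after a pre-period of length 1 it cycles with period 6.
For j ≥ 1, b_j depends only on (j - 1) mod 6. (72 - 1) mod 6 = 5, so b_{72} = b_6 = 7.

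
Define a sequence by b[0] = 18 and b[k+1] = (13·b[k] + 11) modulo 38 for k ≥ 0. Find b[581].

9

Computing terms: b[0] = 18, b[1] = 17, b[2] = 4, b[3] = 25, b[4] = 32, b[5] = 9, b[6] = 14, b[7] = 3, b[8] = 12, b[9] = 15, b[10] = 16, b[11] = 29, b[12] = 8, b[13] = 1, b[14] = 24, b[15] = 19, b[16] = 30, b[17] = 21, b[18] = 18.
Since b[18] = b[0] = 18, the sequence is periodic with period 18.
So b[581] = b[0 + ((581-0) mod 18)] = b[5] = 9.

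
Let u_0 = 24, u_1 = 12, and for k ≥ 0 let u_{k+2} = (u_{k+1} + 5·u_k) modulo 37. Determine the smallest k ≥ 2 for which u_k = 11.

21

We have u_0 = 24; u_1 = 12; u_2 = 21; u_3 = 7; u_4 = 1; u_5 = 36; u_6 = 4; u_7 = 36; u_8 = 19; u_9 = 14; u_{10} = 35; u_{11} = 31; u_{12} = 21; u_{13} = 28; u_{14} = 22; u_{15} = 14; u_{16} = 13; u_{17} = 9; u_{18} = 0; u_{19} = 8; u_{20} = 8; u_{21} = 11; u_{22} = 14; u_{23} = 32; u_{24} = 28; u_{25} = 3; u_{26} = 32; u_{27} = 10; u_{28} = 22; u_{29} = 35; u_{30} = 34; u_{31} = 24; u_{32} = 9; u_{33} = 18; u_{34} = 26; u_{35} = 5; u_{36} = 24; u_{37} = 12.
The sequence repeats with period 36.
The value 11 first appears (with k ≥ 2) at u_{21}.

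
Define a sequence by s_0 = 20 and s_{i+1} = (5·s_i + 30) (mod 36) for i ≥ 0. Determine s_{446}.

32

Listing terms: s_0 = 20,  s_1 = 22,  s_2 = 32,  s_3 = 10,  s_4 = 8,  s_5 = 34,  s_6 = 20.
Since s_6 = s_0 = 20, the sequence is periodic with period 6.
So s_{446} = s_{0 + ((446-0) mod 6)} = s_2 = 32.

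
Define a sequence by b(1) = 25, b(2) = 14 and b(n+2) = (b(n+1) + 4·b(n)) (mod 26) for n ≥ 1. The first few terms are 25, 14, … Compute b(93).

16

Computing terms: b(1) = 25,  b(2) = 14,  b(3) = 10,  b(4) = 14,  b(5) = 2,  b(6) = 6,  b(7) = 14,  b(8) = 12,  b(9) = 16,  b(10) = 12,  b(11) = 24,  b(12) = 20,  b(13) = 12,  b(14) = 14,  b(15) = 10.
Since (b(14), b(15)) = (b(2), b(3)) = (14, 10) (two consecutive terms determine the rest), the sequence is eventually periodic: after a pre-period of length 1 it cycles with period 12.
For n ≥ 2, b(n) depends only on (n - 2) mod 12. (93 - 2) mod 12 = 7, so b(93) = b(9) = 16.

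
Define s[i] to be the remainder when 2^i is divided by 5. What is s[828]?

1

s[1] = 2; s[2] = 4; s[3] = 3; s[4] = 1; s[5] = 2.
The sequence repeats with period 4.
(828 - 1) mod 4 = 3, so s[828] = s[4] = 1.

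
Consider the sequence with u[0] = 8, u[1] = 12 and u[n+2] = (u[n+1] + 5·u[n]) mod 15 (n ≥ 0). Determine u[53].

2

Listing terms: u[0] = 8, u[1] = 12, u[2] = 7, u[3] = 7, u[4] = 12, u[5] = 2, u[6] = 2, u[7] = 12, u[8] = 7.
Since (u[7], u[8]) = (u[1], u[2]) = (12, 7) (two consecutive terms determine the rest), the sequence is eventually periodic: after a pre-period of length 1 it cycles with period 6.
For n ≥ 1, u[n] depends only on (n - 1) mod 6. (53 - 1) mod 6 = 4, so u[53] = u[5] = 2.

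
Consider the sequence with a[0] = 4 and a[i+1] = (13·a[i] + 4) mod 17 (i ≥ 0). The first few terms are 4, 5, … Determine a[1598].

1

a[0] = 4; a[1] = 5; a[2] = 1; a[3] = 0; a[4] = 4.
The sequence repeats with period 4.
(1598 - 0) mod 4 = 2, so a[1598] = a[2] = 1.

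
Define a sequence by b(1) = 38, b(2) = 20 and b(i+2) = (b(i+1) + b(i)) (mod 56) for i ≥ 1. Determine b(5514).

Computing terms: b(1) = 38; b(2) = 20; b(3) = 2; b(4) = 22; b(5) = 24; b(6) = 46; b(7) = 14; b(8) = 4; b(9) = 18; b(10) = 22; b(11) = 40; b(12) = 6; b(13) = 46; b(14) = 52; b(15) = 42; b(16) = 38; b(17) = 24; b(18) = 6; b(19) = 30; b(20) = 36; b(21) = 10; b(22) = 46; b(23) = 0; b(24) = 46; b(25) = 46; b(26) = 36; b(27) = 26; b(28) = 6; b(29) = 32; b(30) = 38; b(31) = 14; b(32) = 52; b(33) = 10; b(34) = 6; b(35) = 16; b(36) = 22; b(37) = 38; b(38) = 4; b(39) = 42; b(40) = 46; b(41) = 32; b(42) = 22; b(43) = 54; b(44) = 20; b(45) = 18; b(46) = 38; b(47) = 0; b(48) = 38; b(49) = 38; b(50) = 20.
The sequence repeats with period 48.
(5514 - 1) mod 48 = 41, so b(5514) = b(42) = 22.

22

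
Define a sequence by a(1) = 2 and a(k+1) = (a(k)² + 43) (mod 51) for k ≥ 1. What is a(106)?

5

a(1) = 2; a(2) = 47; a(3) = 8; a(4) = 5; a(5) = 17; a(6) = 26; a(7) = 5.
Since a(7) = a(4) = 5, the sequence is eventually periodic: after a pre-period of length 3 it cycles with period 3.
For k ≥ 4, a(k) depends only on (k - 4) mod 3. (106 - 4) mod 3 = 0, so a(106) = a(4) = 5.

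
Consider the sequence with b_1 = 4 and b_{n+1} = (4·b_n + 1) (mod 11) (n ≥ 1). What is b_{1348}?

Computing terms: b_1 = 4,  b_2 = 6,  b_3 = 3,  b_4 = 2,  b_5 = 9,  b_6 = 4.
Since b_6 = b_1 = 4, the sequence is periodic with period 5.
(1348 - 1) mod 5 = 2, so b_{1348} = b_3 = 3.

3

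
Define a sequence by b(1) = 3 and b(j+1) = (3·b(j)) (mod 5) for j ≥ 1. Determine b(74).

Listing terms: b(1) = 3, b(2) = 4, b(3) = 2, b(4) = 1, b(5) = 3.
Since b(5) = b(1) = 3, the sequence is periodic with period 4.
(74 - 1) mod 4 = 1, so b(74) = b(2) = 4.

4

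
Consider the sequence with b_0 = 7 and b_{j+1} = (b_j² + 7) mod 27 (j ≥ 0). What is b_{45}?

Listing terms: b_0 = 7,  b_1 = 2,  b_2 = 11,  b_3 = 20,  b_4 = 2.
Since b_4 = b_1 = 2, the sequence is eventually periodic: after a pre-period of length 1 it cycles with period 3.
For j ≥ 1, b_j depends only on (j - 1) mod 3. (45 - 1) mod 3 = 2, so b_{45} = b_3 = 20.

20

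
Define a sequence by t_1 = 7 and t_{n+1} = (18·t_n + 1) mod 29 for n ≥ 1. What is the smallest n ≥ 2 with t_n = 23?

16

We have t_1 = 7,  t_2 = 11,  t_3 = 25,  t_4 = 16,  t_5 = 28,  t_6 = 12,  t_7 = 14,  t_8 = 21,  t_9 = 2,  t_{10} = 8,  t_{11} = 0,  t_{12} = 1,  t_{13} = 19,  t_{14} = 24,  t_{15} = 27,  t_{16} = 23,  t_{17} = 9,  t_{18} = 18,  t_{19} = 6,  t_{20} = 22,  t_{21} = 20,  t_{22} = 13,  t_{23} = 3,  t_{24} = 26,  t_{25} = 5,  t_{26} = 4,  t_{27} = 15,  t_{28} = 10,  t_{29} = 7.
Since t_{29} = t_1 = 7, the sequence is periodic with period 28.
The value 23 first appears (with n ≥ 2) at t_{16}.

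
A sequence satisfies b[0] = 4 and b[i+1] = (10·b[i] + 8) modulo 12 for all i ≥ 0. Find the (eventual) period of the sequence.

3

Listing terms: b[0] = 4,  b[1] = 0,  b[2] = 8,  b[3] = 4.
The sequence repeats with period 3.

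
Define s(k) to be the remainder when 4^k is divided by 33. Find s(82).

s(1) = 4, s(2) = 16, s(3) = 31, s(4) = 25, s(5) = 1, s(6) = 4.
Since s(6) = s(1) = 4, the sequence is periodic with period 5.
So s(82) = s(1 + ((82-1) mod 5)) = s(2) = 16.

16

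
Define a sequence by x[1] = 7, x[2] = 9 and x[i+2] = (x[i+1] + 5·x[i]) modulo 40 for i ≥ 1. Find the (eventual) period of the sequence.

Computing terms: x[1] = 7,  x[2] = 9,  x[3] = 4,  x[4] = 9,  x[5] = 29,  x[6] = 34,  x[7] = 19,  x[8] = 29,  x[9] = 4,  x[10] = 29,  x[11] = 9,  x[12] = 34,  x[13] = 39,  x[14] = 9,  x[15] = 4.
Since (x[14], x[15]) = (x[2], x[3]) = (9, 4) (two consecutive terms determine the rest), the sequence is eventually periodic: after a pre-period of length 1 it cycles with period 12.

12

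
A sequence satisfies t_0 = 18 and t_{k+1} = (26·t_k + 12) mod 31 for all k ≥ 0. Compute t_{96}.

18

Listing terms: t_0 = 18,  t_1 = 15,  t_2 = 30,  t_3 = 17,  t_4 = 20,  t_5 = 5,  t_6 = 18.
Since t_6 = t_0 = 18, the sequence is periodic with period 6.
So t_{96} = t_{0 + ((96-0) mod 6)} = t_0 = 18.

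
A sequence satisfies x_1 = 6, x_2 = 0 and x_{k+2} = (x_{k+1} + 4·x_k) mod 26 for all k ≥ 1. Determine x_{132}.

Listing terms: x_1 = 6,  x_2 = 0,  x_3 = 24,  x_4 = 24,  x_5 = 16,  x_6 = 8,  x_7 = 20,  x_8 = 0,  x_9 = 2,  x_{10} = 2,  x_{11} = 10,  x_{12} = 18,  x_{13} = 6,  x_{14} = 0.
Since (x_{13}, x_{14}) = (x_1, x_2) = (6, 0) (two consecutive terms determine the rest), the sequence is periodic with period 12.
So x_{132} = x_{1 + ((132-1) mod 12)} = x_{12} = 18.

18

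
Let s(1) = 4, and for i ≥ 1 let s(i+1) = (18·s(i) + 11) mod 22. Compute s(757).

Listing terms: s(1) = 4,  s(2) = 17,  s(3) = 9,  s(4) = 19,  s(5) = 1,  s(6) = 7,  s(7) = 5,  s(8) = 13,  s(9) = 3,  s(10) = 21,  s(11) = 15,  s(12) = 17.
Since s(12) = s(2) = 17, the sequence is eventually periodic: after a pre-period of length 1 it cycles with period 10.
For i ≥ 2, s(i) depends only on (i - 2) mod 10. (757 - 2) mod 10 = 5, so s(757) = s(7) = 5.

5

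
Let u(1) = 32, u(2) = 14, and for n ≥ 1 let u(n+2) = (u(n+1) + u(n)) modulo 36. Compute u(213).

10

Listing terms: u(1) = 32, u(2) = 14, u(3) = 10, u(4) = 24, u(5) = 34, u(6) = 22, u(7) = 20, u(8) = 6, u(9) = 26, u(10) = 32, u(11) = 22, u(12) = 18, u(13) = 4, u(14) = 22, u(15) = 26, u(16) = 12, u(17) = 2, u(18) = 14, u(19) = 16, u(20) = 30, u(21) = 10, u(22) = 4, u(23) = 14, u(24) = 18, u(25) = 32, u(26) = 14.
Since (u(25), u(26)) = (u(1), u(2)) = (32, 14) (two consecutive terms determine the rest), the sequence is periodic with period 24.
(213 - 1) mod 24 = 20, so u(213) = u(21) = 10.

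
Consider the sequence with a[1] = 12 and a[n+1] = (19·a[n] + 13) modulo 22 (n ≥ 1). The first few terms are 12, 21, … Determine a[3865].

8

Listing terms: a[1] = 12; a[2] = 21; a[3] = 16; a[4] = 9; a[5] = 8; a[6] = 11; a[7] = 2; a[8] = 7; a[9] = 14; a[10] = 15; a[11] = 12.
The sequence repeats with period 10.
(3865 - 1) mod 10 = 4, so a[3865] = a[5] = 8.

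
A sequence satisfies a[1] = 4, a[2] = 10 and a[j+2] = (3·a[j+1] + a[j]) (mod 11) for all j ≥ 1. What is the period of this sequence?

We have a[1] = 4,  a[2] = 10,  a[3] = 1,  a[4] = 2,  a[5] = 7,  a[6] = 1,  a[7] = 10,  a[8] = 9,  a[9] = 4,  a[10] = 10.
The sequence repeats with period 8.

8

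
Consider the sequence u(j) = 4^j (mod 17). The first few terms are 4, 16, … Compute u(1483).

13

Computing terms: u(1) = 4, u(2) = 16, u(3) = 13, u(4) = 1, u(5) = 4.
Since u(5) = u(1) = 4, the sequence is periodic with period 4.
So u(1483) = u(1 + ((1483-1) mod 4)) = u(3) = 13.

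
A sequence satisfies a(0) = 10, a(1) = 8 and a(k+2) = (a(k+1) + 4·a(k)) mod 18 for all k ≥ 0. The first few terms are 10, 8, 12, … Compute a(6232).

16

Listing terms: a(0) = 10; a(1) = 8; a(2) = 12; a(3) = 8; a(4) = 2; a(5) = 16; a(6) = 6; a(7) = 16; a(8) = 4; a(9) = 14; a(10) = 12; a(11) = 14; a(12) = 8; a(13) = 10; a(14) = 6; a(15) = 10; a(16) = 16; a(17) = 2; a(18) = 12; a(19) = 2; a(20) = 14; a(21) = 4; a(22) = 6; a(23) = 4; a(24) = 10; a(25) = 8.
Since (a(24), a(25)) = (a(0), a(1)) = (10, 8) (two consecutive terms determine the rest), the sequence is periodic with period 24.
So a(6232) = a(0 + ((6232-0) mod 24)) = a(16) = 16.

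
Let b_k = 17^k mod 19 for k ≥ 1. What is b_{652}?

We have b_1 = 17; b_2 = 4; b_3 = 11; b_4 = 16; b_5 = 6; b_6 = 7; b_7 = 5; b_8 = 9; b_9 = 1; b_{10} = 17.
Since b_{10} = b_1 = 17, the sequence is periodic with period 9.
(652 - 1) mod 9 = 3, so b_{652} = b_4 = 16.

16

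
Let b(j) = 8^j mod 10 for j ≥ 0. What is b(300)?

6

b(0) = 1,  b(1) = 8,  b(2) = 4,  b(3) = 2,  b(4) = 6,  b(5) = 8.
Since b(5) = b(1) = 8, the sequence is eventually periodic: after a pre-period of length 1 it cycles with period 4.
For j ≥ 1, b(j) depends only on (j - 1) mod 4. (300 - 1) mod 4 = 3, so b(300) = b(4) = 6.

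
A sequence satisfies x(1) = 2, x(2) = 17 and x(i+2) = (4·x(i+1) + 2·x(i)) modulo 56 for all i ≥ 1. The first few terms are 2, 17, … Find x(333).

40

Computing terms: x(1) = 2, x(2) = 17, x(3) = 16, x(4) = 42, x(5) = 32, x(6) = 44, x(7) = 16, x(8) = 40, x(9) = 24, x(10) = 8, x(11) = 24, x(12) = 0, x(13) = 48, x(14) = 24, x(15) = 24, x(16) = 32, x(17) = 8, x(18) = 40, x(19) = 8, x(20) = 0, x(21) = 16, x(22) = 8, x(23) = 8, x(24) = 48, x(25) = 40, x(26) = 32, x(27) = 40, x(28) = 0, x(29) = 24, x(30) = 40, x(31) = 40, x(32) = 16, x(33) = 32, x(34) = 48, x(35) = 32, x(36) = 0, x(37) = 8, x(38) = 32, x(39) = 32, x(40) = 24, x(41) = 48, x(42) = 16, x(43) = 48, x(44) = 0, x(45) = 40, x(46) = 48, x(47) = 48, x(48) = 8, x(49) = 16, x(50) = 24, x(51) = 16, x(52) = 0, x(53) = 32, x(54) = 16, x(55) = 16, x(56) = 40.
Since (x(55), x(56)) = (x(7), x(8)) = (16, 40) (two consecutive terms determine the rest), the sequence is eventually periodic: after a pre-period of length 6 it cycles with period 48.
For i ≥ 7, x(i) depends only on (i - 7) mod 48. (333 - 7) mod 48 = 38, so x(333) = x(45) = 40.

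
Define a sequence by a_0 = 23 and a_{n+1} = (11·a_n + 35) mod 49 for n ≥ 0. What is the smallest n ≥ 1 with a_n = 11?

We have a_0 = 23, a_1 = 43, a_2 = 18, a_3 = 37, a_4 = 1, a_5 = 46, a_6 = 2, a_7 = 8, a_8 = 25, a_9 = 16, a_{10} = 15, a_{11} = 4, a_{12} = 30, a_{13} = 22, a_{14} = 32, a_{15} = 44, a_{16} = 29, a_{17} = 11, a_{18} = 9, a_{19} = 36, a_{20} = 39, a_{21} = 23.
Since a_{21} = a_0 = 23, the sequence is periodic with period 21.
The value 11 first appears (with n ≥ 1) at a_{17}.

17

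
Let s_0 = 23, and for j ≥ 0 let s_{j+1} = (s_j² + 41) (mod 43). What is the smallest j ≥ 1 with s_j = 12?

3

Listing terms: s_0 = 23; s_1 = 11; s_2 = 33; s_3 = 12; s_4 = 13; s_5 = 38; s_6 = 23.
Since s_6 = s_0 = 23, the sequence is periodic with period 6.
The value 12 first appears (with j ≥ 1) at s_3.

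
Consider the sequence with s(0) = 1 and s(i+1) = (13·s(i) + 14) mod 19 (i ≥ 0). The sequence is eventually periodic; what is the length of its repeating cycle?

We have s(0) = 1; s(1) = 8; s(2) = 4; s(3) = 9; s(4) = 17; s(5) = 7; s(6) = 10; s(7) = 11; s(8) = 5; s(9) = 3; s(10) = 15; s(11) = 0; s(12) = 14; s(13) = 6; s(14) = 16; s(15) = 13; s(16) = 12; s(17) = 18; s(18) = 1.
Since s(18) = s(0) = 1, the sequence is periodic with period 18.

18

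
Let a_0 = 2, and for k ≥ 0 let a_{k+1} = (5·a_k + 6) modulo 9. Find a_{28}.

Computing terms: a_0 = 2,  a_1 = 7,  a_2 = 5,  a_3 = 4,  a_4 = 8,  a_5 = 1,  a_6 = 2.
Since a_6 = a_0 = 2, the sequence is periodic with period 6.
So a_{28} = a_{0 + ((28-0) mod 6)} = a_4 = 8.

8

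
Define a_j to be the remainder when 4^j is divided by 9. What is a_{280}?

Listing terms: a_1 = 4; a_2 = 7; a_3 = 1; a_4 = 4.
Since a_4 = a_1 = 4, the sequence is periodic with period 3.
So a_{280} = a_{1 + ((280-1) mod 3)} = a_1 = 4.

4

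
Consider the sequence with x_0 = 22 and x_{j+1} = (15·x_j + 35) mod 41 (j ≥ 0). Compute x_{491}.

11

Computing terms: x_0 = 22,  x_1 = 37,  x_2 = 16,  x_3 = 29,  x_4 = 19,  x_5 = 33,  x_6 = 38,  x_7 = 31,  x_8 = 8,  x_9 = 32,  x_{10} = 23,  x_{11} = 11,  x_{12} = 36,  x_{13} = 1,  x_{14} = 9,  x_{15} = 6,  x_{16} = 2,  x_{17} = 24,  x_{18} = 26,  x_{19} = 15,  x_{20} = 14,  x_{21} = 40,  x_{22} = 20,  x_{23} = 7,  x_{24} = 17,  x_{25} = 3,  x_{26} = 39,  x_{27} = 5,  x_{28} = 28,  x_{29} = 4,  x_{30} = 13,  x_{31} = 25,  x_{32} = 0,  x_{33} = 35,  x_{34} = 27,  x_{35} = 30,  x_{36} = 34,  x_{37} = 12,  x_{38} = 10,  x_{39} = 21,  x_{40} = 22.
The sequence repeats with period 40.
(491 - 0) mod 40 = 11, so x_{491} = x_{11} = 11.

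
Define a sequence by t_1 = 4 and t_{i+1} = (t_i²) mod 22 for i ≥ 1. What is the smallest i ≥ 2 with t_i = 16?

2

We have t_1 = 4; t_2 = 16; t_3 = 14; t_4 = 20; t_5 = 4.
Since t_5 = t_1 = 4, the sequence is periodic with period 4.
The value 16 first appears (with i ≥ 2) at t_2.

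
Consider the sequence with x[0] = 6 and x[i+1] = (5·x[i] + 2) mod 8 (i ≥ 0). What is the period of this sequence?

4

Computing terms: x[0] = 6, x[1] = 0, x[2] = 2, x[3] = 4, x[4] = 6.
Since x[4] = x[0] = 6, the sequence is periodic with period 4.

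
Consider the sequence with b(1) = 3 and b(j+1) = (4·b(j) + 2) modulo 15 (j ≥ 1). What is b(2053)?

3

We have b(1) = 3,  b(2) = 14,  b(3) = 13,  b(4) = 9,  b(5) = 8,  b(6) = 4,  b(7) = 3.
Since b(7) = b(1) = 3, the sequence is periodic with period 6.
So b(2053) = b(1 + ((2053-1) mod 6)) = b(1) = 3.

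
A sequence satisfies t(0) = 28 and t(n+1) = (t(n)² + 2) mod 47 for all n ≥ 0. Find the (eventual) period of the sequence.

t(0) = 28; t(1) = 34; t(2) = 30; t(3) = 9; t(4) = 36; t(5) = 29; t(6) = 44; t(7) = 11; t(8) = 29.
Since t(8) = t(5) = 29, the sequence is eventually periodic: after a pre-period of length 5 it cycles with period 3.

3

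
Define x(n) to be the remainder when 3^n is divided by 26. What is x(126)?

1

Computing terms: x(1) = 3, x(2) = 9, x(3) = 1, x(4) = 3.
Since x(4) = x(1) = 3, the sequence is periodic with period 3.
So x(126) = x(1 + ((126-1) mod 3)) = x(3) = 1.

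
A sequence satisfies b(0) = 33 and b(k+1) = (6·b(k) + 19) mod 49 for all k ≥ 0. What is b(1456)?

We have b(0) = 33; b(1) = 21; b(2) = 47; b(3) = 7; b(4) = 12; b(5) = 42; b(6) = 26; b(7) = 28; b(8) = 40; b(9) = 14; b(10) = 5; b(11) = 0; b(12) = 19; b(13) = 35; b(14) = 33.
The sequence repeats with period 14.
So b(1456) = b(0 + ((1456-0) mod 14)) = b(0) = 33.

33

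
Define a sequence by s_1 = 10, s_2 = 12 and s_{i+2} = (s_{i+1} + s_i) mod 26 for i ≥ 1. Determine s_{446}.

20

s_1 = 10, s_2 = 12, s_3 = 22, s_4 = 8, s_5 = 4, s_6 = 12, s_7 = 16, s_8 = 2, s_9 = 18, s_{10} = 20, s_{11} = 12, s_{12} = 6, s_{13} = 18, s_{14} = 24, s_{15} = 16, s_{16} = 14, s_{17} = 4, s_{18} = 18, s_{19} = 22, s_{20} = 14, s_{21} = 10, s_{22} = 24, s_{23} = 8, s_{24} = 6, s_{25} = 14, s_{26} = 20, s_{27} = 8, s_{28} = 2, s_{29} = 10, s_{30} = 12.
The sequence repeats with period 28.
(446 - 1) mod 28 = 25, so s_{446} = s_{26} = 20.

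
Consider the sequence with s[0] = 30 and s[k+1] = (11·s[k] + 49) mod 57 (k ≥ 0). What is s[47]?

Listing terms: s[0] = 30; s[1] = 37; s[2] = 0; s[3] = 49; s[4] = 18; s[5] = 19; s[6] = 30.
Since s[6] = s[0] = 30, the sequence is periodic with period 6.
(47 - 0) mod 6 = 5, so s[47] = s[5] = 19.

19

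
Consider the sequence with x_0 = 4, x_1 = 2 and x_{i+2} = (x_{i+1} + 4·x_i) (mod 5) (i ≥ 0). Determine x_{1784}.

3

x_0 = 4, x_1 = 2, x_2 = 3, x_3 = 1, x_4 = 3, x_5 = 2, x_6 = 4, x_7 = 2.
Since (x_6, x_7) = (x_0, x_1) = (4, 2) (two consecutive terms determine the rest), the sequence is periodic with period 6.
So x_{1784} = x_{0 + ((1784-0) mod 6)} = x_2 = 3.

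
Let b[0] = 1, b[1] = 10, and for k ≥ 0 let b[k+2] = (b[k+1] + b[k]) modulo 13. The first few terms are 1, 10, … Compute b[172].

Listing terms: b[0] = 1, b[1] = 10, b[2] = 11, b[3] = 8, b[4] = 6, b[5] = 1, b[6] = 7, b[7] = 8, b[8] = 2, b[9] = 10, b[10] = 12, b[11] = 9, b[12] = 8, b[13] = 4, b[14] = 12, b[15] = 3, b[16] = 2, b[17] = 5, b[18] = 7, b[19] = 12, b[20] = 6, b[21] = 5, b[22] = 11, b[23] = 3, b[24] = 1, b[25] = 4, b[26] = 5, b[27] = 9, b[28] = 1, b[29] = 10.
The sequence repeats with period 28.
(172 - 0) mod 28 = 4, so b[172] = b[4] = 6.

6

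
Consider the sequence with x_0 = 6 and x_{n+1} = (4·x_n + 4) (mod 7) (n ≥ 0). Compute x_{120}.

6

x_0 = 6; x_1 = 0; x_2 = 4; x_3 = 6.
The sequence repeats with period 3.
(120 - 0) mod 3 = 0, so x_{120} = x_0 = 6.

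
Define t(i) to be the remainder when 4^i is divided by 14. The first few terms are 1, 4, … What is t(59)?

t(0) = 1; t(1) = 4; t(2) = 2; t(3) = 8; t(4) = 4.
Since t(4) = t(1) = 4, the sequence is eventually periodic: after a pre-period of length 1 it cycles with period 3.
For i ≥ 1, t(i) depends only on (i - 1) mod 3. (59 - 1) mod 3 = 1, so t(59) = t(2) = 2.

2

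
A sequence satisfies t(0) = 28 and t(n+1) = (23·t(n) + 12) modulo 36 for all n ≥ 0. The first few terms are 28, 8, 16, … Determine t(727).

Computing terms: t(0) = 28, t(1) = 8, t(2) = 16, t(3) = 20, t(4) = 4, t(5) = 32, t(6) = 28.
The sequence repeats with period 6.
(727 - 0) mod 6 = 1, so t(727) = t(1) = 8.

8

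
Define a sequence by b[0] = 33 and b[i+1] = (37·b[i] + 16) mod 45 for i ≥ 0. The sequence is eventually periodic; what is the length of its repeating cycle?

36

Listing terms: b[0] = 33,  b[1] = 22,  b[2] = 20,  b[3] = 36,  b[4] = 43,  b[5] = 32,  b[6] = 30,  b[7] = 1,  b[8] = 8,  b[9] = 42,  b[10] = 40,  b[11] = 11,  b[12] = 18,  b[13] = 7,  b[14] = 5,  b[15] = 21,  b[16] = 28,  b[17] = 17,  b[18] = 15,  b[19] = 31,  b[20] = 38,  b[21] = 27,  b[22] = 25,  b[23] = 41,  b[24] = 3,  b[25] = 37,  b[26] = 35,  b[27] = 6,  b[28] = 13,  b[29] = 2,  b[30] = 0,  b[31] = 16,  b[32] = 23,  b[33] = 12,  b[34] = 10,  b[35] = 26,  b[36] = 33.
The sequence repeats with period 36.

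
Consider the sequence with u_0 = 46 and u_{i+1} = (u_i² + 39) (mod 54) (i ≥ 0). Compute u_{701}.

13

We have u_0 = 46,  u_1 = 49,  u_2 = 10,  u_3 = 31,  u_4 = 28,  u_5 = 13,  u_6 = 46.
The sequence repeats with period 6.
So u_{701} = u_{0 + ((701-0) mod 6)} = u_5 = 13.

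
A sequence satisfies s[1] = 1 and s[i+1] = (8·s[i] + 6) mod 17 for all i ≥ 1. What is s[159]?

Computing terms: s[1] = 1, s[2] = 14, s[3] = 16, s[4] = 15, s[5] = 7, s[6] = 11, s[7] = 9, s[8] = 10, s[9] = 1.
The sequence repeats with period 8.
So s[159] = s[1 + ((159-1) mod 8)] = s[7] = 9.

9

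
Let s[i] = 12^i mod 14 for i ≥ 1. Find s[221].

10

Listing terms: s[1] = 12, s[2] = 4, s[3] = 6, s[4] = 2, s[5] = 10, s[6] = 8, s[7] = 12.
Since s[7] = s[1] = 12, the sequence is periodic with period 6.
(221 - 1) mod 6 = 4, so s[221] = s[5] = 10.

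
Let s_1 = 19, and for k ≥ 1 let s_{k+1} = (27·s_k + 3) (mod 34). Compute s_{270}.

s_1 = 19; s_2 = 6; s_3 = 29; s_4 = 4; s_5 = 9; s_6 = 8; s_7 = 15; s_8 = 0; s_9 = 3; s_{10} = 16; s_{11} = 27; s_{12} = 18; s_{13} = 13; s_{14} = 14; s_{15} = 7; s_{16} = 22; s_{17} = 19.
The sequence repeats with period 16.
(270 - 1) mod 16 = 13, so s_{270} = s_{14} = 14.

14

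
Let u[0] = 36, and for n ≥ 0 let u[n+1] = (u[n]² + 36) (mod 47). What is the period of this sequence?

9

u[0] = 36,  u[1] = 16,  u[2] = 10,  u[3] = 42,  u[4] = 14,  u[5] = 44,  u[6] = 45,  u[7] = 40,  u[8] = 38,  u[9] = 23,  u[10] = 1,  u[11] = 37,  u[12] = 42.
Since u[12] = u[3] = 42, the sequence is eventually periodic: after a pre-period of length 3 it cycles with period 9.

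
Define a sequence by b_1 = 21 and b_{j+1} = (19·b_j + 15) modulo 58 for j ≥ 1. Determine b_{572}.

Computing terms: b_1 = 21,  b_2 = 8,  b_3 = 51,  b_4 = 56,  b_5 = 35,  b_6 = 42,  b_7 = 1,  b_8 = 34,  b_9 = 23,  b_{10} = 46,  b_{11} = 19,  b_{12} = 28,  b_{13} = 25,  b_{14} = 26,  b_{15} = 45,  b_{16} = 0,  b_{17} = 15,  b_{18} = 10,  b_{19} = 31,  b_{20} = 24,  b_{21} = 7,  b_{22} = 32,  b_{23} = 43,  b_{24} = 20,  b_{25} = 47,  b_{26} = 38,  b_{27} = 41,  b_{28} = 40,  b_{29} = 21.
The sequence repeats with period 28.
So b_{572} = b_{1 + ((572-1) mod 28)} = b_{12} = 28.

28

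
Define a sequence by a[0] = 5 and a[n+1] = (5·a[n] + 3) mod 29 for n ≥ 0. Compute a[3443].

Listing terms: a[0] = 5; a[1] = 28; a[2] = 27; a[3] = 22; a[4] = 26; a[5] = 17; a[6] = 1; a[7] = 8; a[8] = 14; a[9] = 15; a[10] = 20; a[11] = 16; a[12] = 25; a[13] = 12; a[14] = 5.
The sequence repeats with period 14.
(3443 - 0) mod 14 = 13, so a[3443] = a[13] = 12.

12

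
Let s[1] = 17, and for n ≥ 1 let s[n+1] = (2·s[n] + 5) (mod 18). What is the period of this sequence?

We have s[1] = 17,  s[2] = 3,  s[3] = 11,  s[4] = 9,  s[5] = 5,  s[6] = 15,  s[7] = 17.
The sequence repeats with period 6.

6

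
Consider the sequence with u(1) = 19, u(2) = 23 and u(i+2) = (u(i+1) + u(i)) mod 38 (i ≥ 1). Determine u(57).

4

We have u(1) = 19; u(2) = 23; u(3) = 4; u(4) = 27; u(5) = 31; u(6) = 20; u(7) = 13; u(8) = 33; u(9) = 8; u(10) = 3; u(11) = 11; u(12) = 14; u(13) = 25; u(14) = 1; u(15) = 26; u(16) = 27; u(17) = 15; u(18) = 4; u(19) = 19; u(20) = 23.
The sequence repeats with period 18.
So u(57) = u(1 + ((57-1) mod 18)) = u(3) = 4.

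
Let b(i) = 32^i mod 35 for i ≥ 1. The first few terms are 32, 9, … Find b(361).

32

We have b(1) = 32; b(2) = 9; b(3) = 8; b(4) = 11; b(5) = 2; b(6) = 29; b(7) = 18; b(8) = 16; b(9) = 22; b(10) = 4; b(11) = 23; b(12) = 1; b(13) = 32.
Since b(13) = b(1) = 32, the sequence is periodic with period 12.
(361 - 1) mod 12 = 0, so b(361) = b(1) = 32.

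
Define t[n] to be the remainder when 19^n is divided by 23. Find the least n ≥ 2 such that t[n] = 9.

8

We have t[1] = 19,  t[2] = 16,  t[3] = 5,  t[4] = 3,  t[5] = 11,  t[6] = 2,  t[7] = 15,  t[8] = 9,  t[9] = 10,  t[10] = 6,  t[11] = 22,  t[12] = 4,  t[13] = 7,  t[14] = 18,  t[15] = 20,  t[16] = 12,  t[17] = 21,  t[18] = 8,  t[19] = 14,  t[20] = 13,  t[21] = 17,  t[22] = 1,  t[23] = 19.
Since t[23] = t[1] = 19, the sequence is periodic with period 22.
The value 9 first appears (with n ≥ 2) at t[8].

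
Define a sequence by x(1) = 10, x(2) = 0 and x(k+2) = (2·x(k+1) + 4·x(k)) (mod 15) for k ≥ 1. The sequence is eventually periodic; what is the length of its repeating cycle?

8

x(1) = 10; x(2) = 0; x(3) = 10; x(4) = 5; x(5) = 5; x(6) = 0; x(7) = 5; x(8) = 10; x(9) = 10; x(10) = 0.
Since (x(9), x(10)) = (x(1), x(2)) = (10, 0) (two consecutive terms determine the rest), the sequence is periodic with period 8.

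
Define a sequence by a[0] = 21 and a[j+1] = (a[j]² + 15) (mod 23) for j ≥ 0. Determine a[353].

We have a[0] = 21,  a[1] = 19,  a[2] = 8,  a[3] = 10,  a[4] = 0,  a[5] = 15,  a[6] = 10.
Since a[6] = a[3] = 10, the sequence is eventually periodic: after a pre-period of length 3 it cycles with period 3.
For j ≥ 3, a[j] depends only on (j - 3) mod 3. (353 - 3) mod 3 = 2, so a[353] = a[5] = 15.

15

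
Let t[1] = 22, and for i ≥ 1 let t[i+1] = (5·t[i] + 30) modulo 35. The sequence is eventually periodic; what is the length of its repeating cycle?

We have t[1] = 22, t[2] = 0, t[3] = 30, t[4] = 5, t[5] = 20, t[6] = 25, t[7] = 15, t[8] = 0.
Since t[8] = t[2] = 0, the sequence is eventually periodic: after a pre-period of length 1 it cycles with period 6.

6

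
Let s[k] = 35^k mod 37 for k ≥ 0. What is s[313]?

We have s[0] = 1, s[1] = 35, s[2] = 4, s[3] = 29, s[4] = 16, s[5] = 5, s[6] = 27, s[7] = 20, s[8] = 34, s[9] = 6, s[10] = 25, s[11] = 24, s[12] = 26, s[13] = 22, s[14] = 30, s[15] = 14, s[16] = 9, s[17] = 19, s[18] = 36, s[19] = 2, s[20] = 33, s[21] = 8, s[22] = 21, s[23] = 32, s[24] = 10, s[25] = 17, s[26] = 3, s[27] = 31, s[28] = 12, s[29] = 13, s[30] = 11, s[31] = 15, s[32] = 7, s[33] = 23, s[34] = 28, s[35] = 18, s[36] = 1.
The sequence repeats with period 36.
(313 - 0) mod 36 = 25, so s[313] = s[25] = 17.

17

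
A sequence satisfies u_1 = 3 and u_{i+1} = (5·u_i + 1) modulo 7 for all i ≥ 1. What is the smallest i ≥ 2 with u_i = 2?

u_1 = 3; u_2 = 2; u_3 = 4; u_4 = 0; u_5 = 1; u_6 = 6; u_7 = 3.
Since u_7 = u_1 = 3, the sequence is periodic with period 6.
The value 2 first appears (with i ≥ 2) at u_2.

2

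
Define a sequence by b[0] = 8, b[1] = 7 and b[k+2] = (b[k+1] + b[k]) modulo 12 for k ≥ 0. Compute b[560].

11

b[0] = 8; b[1] = 7; b[2] = 3; b[3] = 10; b[4] = 1; b[5] = 11; b[6] = 0; b[7] = 11; b[8] = 11; b[9] = 10; b[10] = 9; b[11] = 7; b[12] = 4; b[13] = 11; b[14] = 3; b[15] = 2; b[16] = 5; b[17] = 7; b[18] = 0; b[19] = 7; b[20] = 7; b[21] = 2; b[22] = 9; b[23] = 11; b[24] = 8; b[25] = 7.
Since (b[24], b[25]) = (b[0], b[1]) = (8, 7) (two consecutive terms determine the rest), the sequence is periodic with period 24.
So b[560] = b[0 + ((560-0) mod 24)] = b[8] = 11.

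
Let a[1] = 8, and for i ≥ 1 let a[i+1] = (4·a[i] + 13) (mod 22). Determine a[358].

a[1] = 8,  a[2] = 1,  a[3] = 17,  a[4] = 15,  a[5] = 7,  a[6] = 19,  a[7] = 1.
Since a[7] = a[2] = 1, the sequence is eventually periodic: after a pre-period of length 1 it cycles with period 5.
For i ≥ 2, a[i] depends only on (i - 2) mod 5. (358 - 2) mod 5 = 1, so a[358] = a[3] = 17.

17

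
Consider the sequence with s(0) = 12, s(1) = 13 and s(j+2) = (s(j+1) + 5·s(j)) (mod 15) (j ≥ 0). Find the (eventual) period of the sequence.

s(0) = 12; s(1) = 13; s(2) = 13; s(3) = 3; s(4) = 8; s(5) = 8; s(6) = 3; s(7) = 13; s(8) = 13.
Since (s(7), s(8)) = (s(1), s(2)) = (13, 13) (two consecutive terms determine the rest), the sequence is eventually periodic: after a pre-period of length 1 it cycles with period 6.

6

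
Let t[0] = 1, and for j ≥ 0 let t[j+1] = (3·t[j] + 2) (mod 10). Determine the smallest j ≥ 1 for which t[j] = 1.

4

Listing terms: t[0] = 1,  t[1] = 5,  t[2] = 7,  t[3] = 3,  t[4] = 1.
Since t[4] = t[0] = 1, the sequence is periodic with period 4.
The value 1 next appears (with j ≥ 1) at t[4].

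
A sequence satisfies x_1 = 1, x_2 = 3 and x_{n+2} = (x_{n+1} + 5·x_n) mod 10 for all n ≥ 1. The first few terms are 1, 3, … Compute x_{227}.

3

Listing terms: x_1 = 1, x_2 = 3, x_3 = 8, x_4 = 3, x_5 = 3, x_6 = 8.
Since (x_5, x_6) = (x_2, x_3) = (3, 8) (two consecutive terms determine the rest), the sequence is eventually periodic: after a pre-period of length 1 it cycles with period 3.
For n ≥ 2, x_n depends only on (n - 2) mod 3. (227 - 2) mod 3 = 0, so x_{227} = x_2 = 3.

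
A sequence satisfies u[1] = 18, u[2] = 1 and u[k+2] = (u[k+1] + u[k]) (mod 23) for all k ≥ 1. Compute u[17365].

2

u[1] = 18,  u[2] = 1,  u[3] = 19,  u[4] = 20,  u[5] = 16,  u[6] = 13,  u[7] = 6,  u[8] = 19,  u[9] = 2,  u[10] = 21,  u[11] = 0,  u[12] = 21,  u[13] = 21,  u[14] = 19,  u[15] = 17,  u[16] = 13,  u[17] = 7,  u[18] = 20,  u[19] = 4,  u[20] = 1,  u[21] = 5,  u[22] = 6,  u[23] = 11,  u[24] = 17,  u[25] = 5,  u[26] = 22,  u[27] = 4,  u[28] = 3,  u[29] = 7,  u[30] = 10,  u[31] = 17,  u[32] = 4,  u[33] = 21,  u[34] = 2,  u[35] = 0,  u[36] = 2,  u[37] = 2,  u[38] = 4,  u[39] = 6,  u[40] = 10,  u[41] = 16,  u[42] = 3,  u[43] = 19,  u[44] = 22,  u[45] = 18,  u[46] = 17,  u[47] = 12,  u[48] = 6,  u[49] = 18,  u[50] = 1.
Since (u[49], u[50]) = (u[1], u[2]) = (18, 1) (two consecutive terms determine the rest), the sequence is periodic with period 48.
(17365 - 1) mod 48 = 36, so u[17365] = u[37] = 2.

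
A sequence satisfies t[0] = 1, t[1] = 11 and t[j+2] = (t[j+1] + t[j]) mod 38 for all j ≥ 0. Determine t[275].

20

t[0] = 1,  t[1] = 11,  t[2] = 12,  t[3] = 23,  t[4] = 35,  t[5] = 20,  t[6] = 17,  t[7] = 37,  t[8] = 16,  t[9] = 15,  t[10] = 31,  t[11] = 8,  t[12] = 1,  t[13] = 9,  t[14] = 10,  t[15] = 19,  t[16] = 29,  t[17] = 10,  t[18] = 1,  t[19] = 11.
Since (t[18], t[19]) = (t[0], t[1]) = (1, 11) (two consecutive terms determine the rest), the sequence is periodic with period 18.
So t[275] = t[0 + ((275-0) mod 18)] = t[5] = 20.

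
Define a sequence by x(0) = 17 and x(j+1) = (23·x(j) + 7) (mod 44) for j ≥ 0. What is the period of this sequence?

22

x(0) = 17,  x(1) = 2,  x(2) = 9,  x(3) = 38,  x(4) = 1,  x(5) = 30,  x(6) = 37,  x(7) = 22,  x(8) = 29,  x(9) = 14,  x(10) = 21,  x(11) = 6,  x(12) = 13,  x(13) = 42,  x(14) = 5,  x(15) = 34,  x(16) = 41,  x(17) = 26,  x(18) = 33,  x(19) = 18,  x(20) = 25,  x(21) = 10,  x(22) = 17.
Since x(22) = x(0) = 17, the sequence is periodic with period 22.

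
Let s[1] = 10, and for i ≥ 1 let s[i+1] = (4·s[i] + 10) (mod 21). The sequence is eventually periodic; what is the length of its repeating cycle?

Listing terms: s[1] = 10, s[2] = 8, s[3] = 0, s[4] = 10.
Since s[4] = s[1] = 10, the sequence is periodic with period 3.

3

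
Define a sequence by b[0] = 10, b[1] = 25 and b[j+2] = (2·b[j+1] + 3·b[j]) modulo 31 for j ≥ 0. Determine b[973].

15

b[0] = 10, b[1] = 25, b[2] = 18, b[3] = 18, b[4] = 28, b[5] = 17, b[6] = 25, b[7] = 8, b[8] = 29, b[9] = 20, b[10] = 3, b[11] = 4, b[12] = 17, b[13] = 15, b[14] = 19, b[15] = 21, b[16] = 6, b[17] = 13, b[18] = 13, b[19] = 3, b[20] = 14, b[21] = 6, b[22] = 23, b[23] = 2, b[24] = 11, b[25] = 28, b[26] = 27, b[27] = 14, b[28] = 16, b[29] = 12, b[30] = 10, b[31] = 25.
The sequence repeats with period 30.
So b[973] = b[0 + ((973-0) mod 30)] = b[13] = 15.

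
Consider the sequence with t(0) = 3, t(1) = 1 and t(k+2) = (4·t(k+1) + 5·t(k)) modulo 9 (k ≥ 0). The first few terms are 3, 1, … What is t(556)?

2

Listing terms: t(0) = 3, t(1) = 1, t(2) = 1, t(3) = 0, t(4) = 5, t(5) = 2, t(6) = 6, t(7) = 7, t(8) = 4, t(9) = 6, t(10) = 8, t(11) = 8, t(12) = 0, t(13) = 4, t(14) = 7, t(15) = 3, t(16) = 2, t(17) = 5, t(18) = 3, t(19) = 1.
Since (t(18), t(19)) = (t(0), t(1)) = (3, 1) (two consecutive terms determine the rest), the sequence is periodic with period 18.
So t(556) = t(0 + ((556-0) mod 18)) = t(16) = 2.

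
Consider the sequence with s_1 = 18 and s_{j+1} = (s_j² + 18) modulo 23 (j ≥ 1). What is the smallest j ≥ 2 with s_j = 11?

We have s_1 = 18, s_2 = 20, s_3 = 4, s_4 = 11, s_5 = 1, s_6 = 19, s_7 = 11.
Since s_7 = s_4 = 11, the sequence is eventually periodic: after a pre-period of length 3 it cycles with period 3.
The value 11 first appears (with j ≥ 2) at s_4.

4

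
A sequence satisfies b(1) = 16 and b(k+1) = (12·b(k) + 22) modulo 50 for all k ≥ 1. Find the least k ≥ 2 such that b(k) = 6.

13

We have b(1) = 16; b(2) = 14; b(3) = 40; b(4) = 2; b(5) = 46; b(6) = 24; b(7) = 10; b(8) = 42; b(9) = 26; b(10) = 34; b(11) = 30; b(12) = 32; b(13) = 6; b(14) = 44; b(15) = 0; b(16) = 22; b(17) = 36; b(18) = 4; b(19) = 20; b(20) = 12; b(21) = 16.
The sequence repeats with period 20.
The value 6 first appears (with k ≥ 2) at b(13).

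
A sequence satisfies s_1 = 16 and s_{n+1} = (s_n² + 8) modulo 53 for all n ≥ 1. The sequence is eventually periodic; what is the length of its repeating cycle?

4

Computing terms: s_1 = 16,  s_2 = 52,  s_3 = 9,  s_4 = 36,  s_5 = 32,  s_6 = 25,  s_7 = 50,  s_8 = 17,  s_9 = 32.
Since s_9 = s_5 = 32, the sequence is eventually periodic: after a pre-period of length 4 it cycles with period 4.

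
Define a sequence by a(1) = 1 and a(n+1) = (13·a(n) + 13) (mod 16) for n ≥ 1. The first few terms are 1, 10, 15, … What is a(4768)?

4

We have a(1) = 1,  a(2) = 10,  a(3) = 15,  a(4) = 0,  a(5) = 13,  a(6) = 6,  a(7) = 11,  a(8) = 12,  a(9) = 9,  a(10) = 2,  a(11) = 7,  a(12) = 8,  a(13) = 5,  a(14) = 14,  a(15) = 3,  a(16) = 4,  a(17) = 1.
The sequence repeats with period 16.
(4768 - 1) mod 16 = 15, so a(4768) = a(16) = 4.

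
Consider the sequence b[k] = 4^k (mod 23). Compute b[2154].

13

b[0] = 1; b[1] = 4; b[2] = 16; b[3] = 18; b[4] = 3; b[5] = 12; b[6] = 2; b[7] = 8; b[8] = 9; b[9] = 13; b[10] = 6; b[11] = 1.
The sequence repeats with period 11.
(2154 - 0) mod 11 = 9, so b[2154] = b[9] = 13.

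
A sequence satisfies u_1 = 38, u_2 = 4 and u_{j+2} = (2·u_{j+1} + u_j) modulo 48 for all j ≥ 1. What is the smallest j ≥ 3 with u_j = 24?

Listing terms: u_1 = 38; u_2 = 4; u_3 = 46; u_4 = 0; u_5 = 46; u_6 = 44; u_7 = 38; u_8 = 24; u_9 = 38; u_{10} = 4.
The sequence repeats with period 8.
The value 24 first appears (with j ≥ 3) at u_8.

8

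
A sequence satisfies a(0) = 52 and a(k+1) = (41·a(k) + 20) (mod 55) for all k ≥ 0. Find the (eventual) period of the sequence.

10

We have a(0) = 52; a(1) = 7; a(2) = 32; a(3) = 12; a(4) = 17; a(5) = 2; a(6) = 47; a(7) = 22; a(8) = 42; a(9) = 37; a(10) = 52.
The sequence repeats with period 10.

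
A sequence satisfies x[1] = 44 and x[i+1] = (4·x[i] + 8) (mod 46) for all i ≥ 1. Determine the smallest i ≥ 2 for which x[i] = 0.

x[1] = 44, x[2] = 0, x[3] = 8, x[4] = 40, x[5] = 30, x[6] = 36, x[7] = 14, x[8] = 18, x[9] = 34, x[10] = 6, x[11] = 32, x[12] = 44.
Since x[12] = x[1] = 44, the sequence is periodic with period 11.
The value 0 first appears (with i ≥ 2) at x[2].

2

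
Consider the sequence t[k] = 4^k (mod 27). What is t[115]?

Listing terms: t[1] = 4,  t[2] = 16,  t[3] = 10,  t[4] = 13,  t[5] = 25,  t[6] = 19,  t[7] = 22,  t[8] = 7,  t[9] = 1,  t[10] = 4.
Since t[10] = t[1] = 4, the sequence is periodic with period 9.
(115 - 1) mod 9 = 6, so t[115] = t[7] = 22.

22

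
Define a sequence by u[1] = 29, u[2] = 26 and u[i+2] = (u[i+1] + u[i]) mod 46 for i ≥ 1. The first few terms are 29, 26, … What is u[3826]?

Computing terms: u[1] = 29, u[2] = 26, u[3] = 9, u[4] = 35, u[5] = 44, u[6] = 33, u[7] = 31, u[8] = 18, u[9] = 3, u[10] = 21, u[11] = 24, u[12] = 45, u[13] = 23, u[14] = 22, u[15] = 45, u[16] = 21, u[17] = 20, u[18] = 41, u[19] = 15, u[20] = 10, u[21] = 25, u[22] = 35, u[23] = 14, u[24] = 3, u[25] = 17, u[26] = 20, u[27] = 37, u[28] = 11, u[29] = 2, u[30] = 13, u[31] = 15, u[32] = 28, u[33] = 43, u[34] = 25, u[35] = 22, u[36] = 1, u[37] = 23, u[38] = 24, u[39] = 1, u[40] = 25, u[41] = 26, u[42] = 5, u[43] = 31, u[44] = 36, u[45] = 21, u[46] = 11, u[47] = 32, u[48] = 43, u[49] = 29, u[50] = 26.
The sequence repeats with period 48.
(3826 - 1) mod 48 = 33, so u[3826] = u[34] = 25.

25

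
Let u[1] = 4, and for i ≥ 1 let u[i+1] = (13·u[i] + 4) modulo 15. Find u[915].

Listing terms: u[1] = 4; u[2] = 11; u[3] = 12; u[4] = 10; u[5] = 14; u[6] = 6; u[7] = 7; u[8] = 5; u[9] = 9; u[10] = 1; u[11] = 2; u[12] = 0; u[13] = 4.
The sequence repeats with period 12.
So u[915] = u[1 + ((915-1) mod 12)] = u[3] = 12.

12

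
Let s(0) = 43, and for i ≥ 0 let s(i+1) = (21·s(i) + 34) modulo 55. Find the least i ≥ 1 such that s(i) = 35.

3

We have s(0) = 43, s(1) = 2, s(2) = 21, s(3) = 35, s(4) = 54, s(5) = 13, s(6) = 32, s(7) = 46, s(8) = 10, s(9) = 24, s(10) = 43.
Since s(10) = s(0) = 43, the sequence is periodic with period 10.
The value 35 first appears (with i ≥ 1) at s(3).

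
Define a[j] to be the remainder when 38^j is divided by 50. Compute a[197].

Listing terms: a[0] = 1, a[1] = 38, a[2] = 44, a[3] = 22, a[4] = 36, a[5] = 18, a[6] = 34, a[7] = 42, a[8] = 46, a[9] = 48, a[10] = 24, a[11] = 12, a[12] = 6, a[13] = 28, a[14] = 14, a[15] = 32, a[16] = 16, a[17] = 8, a[18] = 4, a[19] = 2, a[20] = 26, a[21] = 38.
Since a[21] = a[1] = 38, the sequence is eventually periodic: after a pre-period of length 1 it cycles with period 20.
For j ≥ 1, a[j] depends only on (j - 1) mod 20. (197 - 1) mod 20 = 16, so a[197] = a[17] = 8.

8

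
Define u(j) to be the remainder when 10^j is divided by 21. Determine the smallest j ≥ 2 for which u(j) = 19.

Listing terms: u(1) = 10,  u(2) = 16,  u(3) = 13,  u(4) = 4,  u(5) = 19,  u(6) = 1,  u(7) = 10.
Since u(7) = u(1) = 10, the sequence is periodic with period 6.
The value 19 first appears (with j ≥ 2) at u(5).

5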